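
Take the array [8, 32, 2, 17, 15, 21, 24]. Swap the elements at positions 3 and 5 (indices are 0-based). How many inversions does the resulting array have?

Positions 3 and 5 hold 17 and 21; after swapping, the array is [8, 32, 2, 21, 15, 17, 24].
Sweep left to right; for each value list the smaller values that follow it:
8: 1
32: 5
2: 0
21: 2
15: 0
17: 0
24: 0
Sum: 1 + 5 + 0 + 2 + 0 + 0 + 0 = 8

8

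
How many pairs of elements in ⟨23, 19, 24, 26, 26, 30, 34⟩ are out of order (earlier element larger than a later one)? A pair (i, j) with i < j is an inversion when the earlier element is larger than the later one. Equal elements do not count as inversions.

1

Inversion pairs (indices are 0-based):
(0,1): 23 > 19
That's 1 pair.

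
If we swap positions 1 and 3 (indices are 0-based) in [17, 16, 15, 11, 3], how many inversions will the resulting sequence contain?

7 inversions

Positions 1 and 3 hold 16 and 11; after swapping, the array is [17, 11, 15, 16, 3].
For each element, count later entries that are smaller:
17 → 11, 15, 16, 3 → 4
11 → 3 → 1
15 → 3 → 1
16 → 3 → 1
3 → none → 0
Sum: 4 + 1 + 1 + 1 + 0 = 7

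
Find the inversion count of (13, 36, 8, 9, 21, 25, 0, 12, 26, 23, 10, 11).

Element-by-element contributions:
13: 6
36: 10
8: 1
9: 1
21: 4
25: 5
0: 0
12: 2
26: 3
23: 2
10: 0
11: 0
Sum: 6 + 10 + 1 + 1 + 4 + 5 + 0 + 2 + 3 + 2 + 0 + 0 = 34

34 inversions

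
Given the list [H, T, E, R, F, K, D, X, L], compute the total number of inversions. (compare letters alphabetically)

There are 17 inversions.

Sweep left to right; for each value list the smaller values that follow it:
H → E, F, D → 3
T → E, R, F, K, D, L → 6
E → D → 1
R → F, K, D, L → 4
F → D → 1
K → D → 1
D → none → 0
X → L → 1
L → none → 0
Sum: 3 + 6 + 1 + 4 + 1 + 1 + 0 + 1 + 0 = 17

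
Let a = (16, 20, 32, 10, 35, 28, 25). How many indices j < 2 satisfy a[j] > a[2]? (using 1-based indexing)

The element at index 2 is 20.
Elements before it: 16
None of them are larger than 20.

0 such elements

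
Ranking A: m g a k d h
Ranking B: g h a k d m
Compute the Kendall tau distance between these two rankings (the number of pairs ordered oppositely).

8 discordant pairs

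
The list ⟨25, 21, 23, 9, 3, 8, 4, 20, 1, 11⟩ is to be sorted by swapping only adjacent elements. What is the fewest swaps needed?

The minimum number of adjacent swaps to sort an array equals its inversion count, since every such swap removes exactly one inversion.
Count inversions — for each element, later elements that are smaller:
25: 21, 23, 9, 3, 8, 4, 20, 1, 11 → 9
21: 9, 3, 8, 4, 20, 1, 11 → 7
23: 9, 3, 8, 4, 20, 1, 11 → 7
9: 3, 8, 4, 1 → 4
3: 1 → 1
8: 4, 1 → 2
4: 1 → 1
20: 1, 11 → 2
1: none → 0
11: none → 0
Total inversions: 9 + 7 + 7 + 4 + 1 + 2 + 1 + 2 + 0 + 0 = 33

33 swaps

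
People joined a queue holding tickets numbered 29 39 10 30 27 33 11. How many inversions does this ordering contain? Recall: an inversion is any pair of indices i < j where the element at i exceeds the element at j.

12

Out-of-order index pairs (1-indexed):
(1,3): 29 > 10
(1,5): 29 > 27
(1,7): 29 > 11
(2,3): 39 > 10
(2,4): 39 > 30
(2,5): 39 > 27
(2,6): 39 > 33
(2,7): 39 > 11
(4,5): 30 > 27
(4,7): 30 > 11
(5,7): 27 > 11
(6,7): 33 > 11
That's 12 pairs.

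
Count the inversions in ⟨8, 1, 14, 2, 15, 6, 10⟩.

There are 8 inversions.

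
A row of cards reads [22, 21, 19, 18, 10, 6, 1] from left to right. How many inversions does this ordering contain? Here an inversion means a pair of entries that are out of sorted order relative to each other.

21 inversions

Count, for each position, how many later elements it exceeds:
22 → 21, 19, 18, 10, 6, 1 → 6
21 → 19, 18, 10, 6, 1 → 5
19 → 18, 10, 6, 1 → 4
18 → 10, 6, 1 → 3
10 → 6, 1 → 2
6 → 1 → 1
1 → none → 0
Sum: 6 + 5 + 4 + 3 + 2 + 1 + 0 = 21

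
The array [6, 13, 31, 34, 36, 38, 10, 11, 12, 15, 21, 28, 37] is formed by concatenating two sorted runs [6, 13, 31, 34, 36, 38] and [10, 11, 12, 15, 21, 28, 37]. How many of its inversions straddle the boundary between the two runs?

28 split inversions

Take each right-half value and tally the left-half values above it:
r = 10: 13, 31, 34, 36, 38 → 5
r = 11: 13, 31, 34, 36, 38 → 5
r = 12: 13, 31, 34, 36, 38 → 5
r = 15: 31, 34, 36, 38 → 4
r = 21: 31, 34, 36, 38 → 4
r = 28: 31, 34, 36, 38 → 4
r = 37: 38 → 1
Cross-inversions: 5 + 5 + 5 + 4 + 4 + 4 + 1 = 28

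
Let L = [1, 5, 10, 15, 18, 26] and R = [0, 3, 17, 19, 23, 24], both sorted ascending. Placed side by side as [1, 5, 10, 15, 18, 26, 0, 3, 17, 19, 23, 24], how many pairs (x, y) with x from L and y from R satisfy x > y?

Take each right-half value and tally the left-half values above it:
r = 0: 1, 5, 10, 15, 18, 26 → 6
r = 3: 5, 10, 15, 18, 26 → 5
r = 17: 18, 26 → 2
r = 19: 26 → 1
r = 23: 26 → 1
r = 24: 26 → 1
Cross-inversions: 6 + 5 + 2 + 1 + 1 + 1 = 16

16 cross-inversions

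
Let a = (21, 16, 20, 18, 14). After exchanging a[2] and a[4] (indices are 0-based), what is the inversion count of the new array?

5 inversions

Positions 2 and 4 hold 20 and 14; after swapping, the array is [21, 16, 14, 18, 20].
Sweep left to right; for each value list the smaller values that follow it:
21 → 16, 14, 18, 20 → 4
16 → 14 → 1
14 → none → 0
18 → none → 0
20 → none → 0
Sum: 4 + 1 + 0 + 0 + 0 = 5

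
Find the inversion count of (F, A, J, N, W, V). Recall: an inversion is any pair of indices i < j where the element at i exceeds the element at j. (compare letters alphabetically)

Listing every pair i<j with a[i]>a[j] (using 1-based positions):
(1,2): F > A
(5,6): W > V
That's 2 pairs.

2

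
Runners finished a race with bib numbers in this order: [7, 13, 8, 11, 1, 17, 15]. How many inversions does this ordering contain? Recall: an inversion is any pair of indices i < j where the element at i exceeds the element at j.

Listing every pair i<j with a[i]>a[j] (using 1-based positions):
(1,5): 7 > 1
(2,3): 13 > 8
(2,4): 13 > 11
(2,5): 13 > 1
(3,5): 8 > 1
(4,5): 11 > 1
(6,7): 17 > 15
That's 7 pairs.

7 out-of-order pairs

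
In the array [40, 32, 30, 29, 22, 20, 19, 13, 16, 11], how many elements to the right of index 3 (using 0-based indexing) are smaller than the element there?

6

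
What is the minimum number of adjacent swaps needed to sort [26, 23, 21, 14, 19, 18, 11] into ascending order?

19

Each adjacent swap fixes exactly one inversion, so the minimum swap count equals the number of inversions.
Count inversions — for each element, later elements that are smaller:
26: 23, 21, 14, 19, 18, 11 → 6
23: 21, 14, 19, 18, 11 → 5
21: 14, 19, 18, 11 → 4
14: 11 → 1
19: 18, 11 → 2
18: 11 → 1
11: none → 0
Total inversions: 6 + 5 + 4 + 1 + 2 + 1 + 0 = 19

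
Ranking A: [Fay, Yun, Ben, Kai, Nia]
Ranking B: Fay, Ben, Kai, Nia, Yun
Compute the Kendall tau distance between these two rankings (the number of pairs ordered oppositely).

Discordant pairs: 3

Assign each item its position (1..5) in the first ordering, then rewrite the second ordering as that position sequence:
positions: Fay→1, Yun→2, Ben→3, Kai→4, Nia→5
second ordering as positions: [1, 3, 4, 5, 2]
Discordant pairs = inversions in this position sequence.
1: 0
3: 2 → 1
4: 2 → 1
5: 2 → 1
2: 0
Total: 0 + 1 + 1 + 1 + 0 = 3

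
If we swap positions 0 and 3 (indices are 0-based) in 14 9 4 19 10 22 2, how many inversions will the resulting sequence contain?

Inversions: 12

Positions 0 and 3 hold 14 and 19; after swapping, the array is [19, 9, 4, 14, 10, 22, 2].
Count, for each position, how many later elements it exceeds:
19: 5
9: 2
4: 1
14: 2
10: 1
22: 1
2: 0
Sum: 5 + 2 + 1 + 2 + 1 + 1 + 0 = 12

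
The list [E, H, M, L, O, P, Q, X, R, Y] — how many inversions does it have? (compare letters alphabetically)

For each element, count later entries that are smaller:
E → none → 0
H → none → 0
M → L → 1
L → none → 0
O → none → 0
P → none → 0
Q → none → 0
X → R → 1
R → none → 0
Y → none → 0
Sum: 0 + 0 + 1 + 0 + 0 + 0 + 0 + 1 + 0 + 0 = 2

Out-of-order pairs: 2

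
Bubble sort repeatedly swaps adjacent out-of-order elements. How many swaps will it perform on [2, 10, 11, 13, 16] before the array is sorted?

0 adjacent swaps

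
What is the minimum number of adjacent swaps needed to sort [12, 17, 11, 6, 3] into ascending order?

9 adjacent swaps

Each adjacent swap fixes exactly one inversion, so the minimum swap count equals the number of inversions.
Count inversions — for each element, later elements that are smaller:
12: 11, 6, 3 → 3
17: 11, 6, 3 → 3
11: 6, 3 → 2
6: 3 → 1
3: none → 0
Total inversions: 3 + 3 + 2 + 1 + 0 = 9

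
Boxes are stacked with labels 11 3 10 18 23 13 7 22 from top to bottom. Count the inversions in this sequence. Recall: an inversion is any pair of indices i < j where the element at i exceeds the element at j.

10 out-of-order pairs

Element-by-element contributions:
11 → 3, 10, 7 → 3
3 → none → 0
10 → 7 → 1
18 → 13, 7 → 2
23 → 13, 7, 22 → 3
13 → 7 → 1
7 → none → 0
22 → none → 0
Sum: 3 + 0 + 1 + 2 + 3 + 1 + 0 + 0 = 10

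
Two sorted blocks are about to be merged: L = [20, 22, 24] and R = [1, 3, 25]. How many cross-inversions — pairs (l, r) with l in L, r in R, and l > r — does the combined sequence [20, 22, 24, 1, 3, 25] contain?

There are 6 cross-inversions.

For each element r of the right run, count left-run elements greater than r:
r = 1: 20, 22, 24 → 3
r = 3: 20, 22, 24 → 3
r = 25: none → 0
Cross-inversions: 3 + 3 + 0 = 6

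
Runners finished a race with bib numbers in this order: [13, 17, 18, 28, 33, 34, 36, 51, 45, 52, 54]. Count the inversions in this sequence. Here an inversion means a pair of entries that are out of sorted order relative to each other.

For each element, count later entries that are smaller:
13: 0
17: 0
18: 0
28: 0
33: 0
34: 0
36: 0
51: 1
45: 0
52: 0
54: 0
Sum: 0 + 0 + 0 + 0 + 0 + 0 + 0 + 1 + 0 + 0 + 0 = 1

1 out-of-order pair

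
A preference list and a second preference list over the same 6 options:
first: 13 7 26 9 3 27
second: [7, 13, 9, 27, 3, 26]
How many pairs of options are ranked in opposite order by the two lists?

There are 5 pairs.

Assign each item its position (1..6) in the first ordering, then rewrite the second ordering as that position sequence:
positions: 13→1, 7→2, 26→3, 9→4, 3→5, 27→6
second ordering as positions: [2, 1, 4, 6, 5, 3]
Discordant pairs = inversions in this position sequence.
2: 1 → 1
1: 0
4: 3 → 1
6: 5, 3 → 2
5: 3 → 1
3: 0
Total: 1 + 0 + 1 + 2 + 1 + 0 = 5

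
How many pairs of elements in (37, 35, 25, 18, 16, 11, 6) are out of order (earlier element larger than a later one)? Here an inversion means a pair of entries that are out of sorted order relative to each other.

Sweep left to right; for each value list the smaller values that follow it:
37: 6
35: 5
25: 4
18: 3
16: 2
11: 1
6: 0
Sum: 6 + 5 + 4 + 3 + 2 + 1 + 0 = 21

21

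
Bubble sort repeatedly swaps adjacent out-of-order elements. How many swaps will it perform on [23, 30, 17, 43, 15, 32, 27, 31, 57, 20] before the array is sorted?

19 swaps

The minimum number of adjacent swaps to sort an array equals its inversion count, since every such swap removes exactly one inversion.
Count inversions — for each element, later elements that are smaller:
23: 17, 15, 20 → 3
30: 17, 15, 27, 20 → 4
17: 15 → 1
43: 15, 32, 27, 31, 20 → 5
15: none → 0
32: 27, 31, 20 → 3
27: 20 → 1
31: 20 → 1
57: 20 → 1
20: none → 0
Total inversions: 3 + 4 + 1 + 5 + 0 + 3 + 1 + 1 + 1 + 0 = 19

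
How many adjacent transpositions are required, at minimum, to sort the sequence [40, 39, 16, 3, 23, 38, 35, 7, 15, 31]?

Each adjacent swap fixes exactly one inversion, so the minimum swap count equals the number of inversions.
Count inversions — for each element, later elements that are smaller:
40: 39, 16, 3, 23, 38, 35, 7, 15, 31 → 9
39: 16, 3, 23, 38, 35, 7, 15, 31 → 8
16: 3, 7, 15 → 3
3: none → 0
23: 7, 15 → 2
38: 35, 7, 15, 31 → 4
35: 7, 15, 31 → 3
7: none → 0
15: none → 0
31: none → 0
Total inversions: 9 + 8 + 3 + 0 + 2 + 4 + 3 + 0 + 0 + 0 = 29

29 swaps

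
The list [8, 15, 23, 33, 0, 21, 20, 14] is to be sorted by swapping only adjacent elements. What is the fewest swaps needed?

Each adjacent swap fixes exactly one inversion, so the minimum swap count equals the number of inversions.
Count inversions — for each element, later elements that are smaller:
8: 0 → 1
15: 0, 14 → 2
23: 0, 21, 20, 14 → 4
33: 0, 21, 20, 14 → 4
0: none → 0
21: 20, 14 → 2
20: 14 → 1
14: none → 0
Total inversions: 1 + 2 + 4 + 4 + 0 + 2 + 1 + 0 = 14

14 swaps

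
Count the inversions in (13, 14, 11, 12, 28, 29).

For each element, count later entries that are smaller:
13: 2
14: 2
11: 0
12: 0
28: 0
29: 0
Sum: 2 + 2 + 0 + 0 + 0 + 0 = 4

4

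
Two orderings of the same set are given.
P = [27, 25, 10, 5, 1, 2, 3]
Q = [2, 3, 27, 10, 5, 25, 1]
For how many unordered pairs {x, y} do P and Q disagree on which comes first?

Assign each item its position (1..7) in the first ordering, then rewrite the second ordering as that position sequence:
positions: 27→1, 25→2, 10→3, 5→4, 1→5, 2→6, 3→7
second ordering as positions: [6, 7, 1, 3, 4, 2, 5]
Discordant pairs = inversions in this position sequence.
6: 1, 3, 4, 2, 5 → 5
7: 1, 3, 4, 2, 5 → 5
1: 0
3: 2 → 1
4: 2 → 1
2: 0
5: 0
Total: 5 + 5 + 0 + 1 + 1 + 0 + 0 = 12

There are 12 disagreeing pairs.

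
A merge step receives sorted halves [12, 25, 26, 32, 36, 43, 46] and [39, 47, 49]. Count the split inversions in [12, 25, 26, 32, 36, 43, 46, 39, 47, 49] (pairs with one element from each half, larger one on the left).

2

Take each right-half value and tally the left-half values above it:
r = 39: 43, 46 → 2
r = 47: none → 0
r = 49: none → 0
Cross-inversions: 2 + 0 + 0 = 2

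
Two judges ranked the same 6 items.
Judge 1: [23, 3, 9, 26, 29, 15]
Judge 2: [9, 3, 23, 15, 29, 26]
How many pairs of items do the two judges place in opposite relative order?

6

Assign each item its position (1..6) in the first ordering, then rewrite the second ordering as that position sequence:
positions: 23→1, 3→2, 9→3, 26→4, 29→5, 15→6
second ordering as positions: [3, 2, 1, 6, 5, 4]
Discordant pairs = inversions in this position sequence.
3: 2, 1 → 2
2: 1 → 1
1: 0
6: 5, 4 → 2
5: 4 → 1
4: 0
Total: 2 + 1 + 0 + 2 + 1 + 0 = 6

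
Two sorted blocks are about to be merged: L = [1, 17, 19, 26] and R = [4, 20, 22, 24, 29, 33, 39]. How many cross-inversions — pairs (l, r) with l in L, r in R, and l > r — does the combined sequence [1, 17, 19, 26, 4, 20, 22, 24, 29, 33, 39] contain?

For each element r of the right run, count left-run elements greater than r:
r = 4: 17, 19, 26 → 3
r = 20: 26 → 1
r = 22: 26 → 1
r = 24: 26 → 1
r = 29: none → 0
r = 33: none → 0
r = 39: none → 0
Cross-inversions: 3 + 1 + 1 + 1 + 0 + 0 + 0 = 6

6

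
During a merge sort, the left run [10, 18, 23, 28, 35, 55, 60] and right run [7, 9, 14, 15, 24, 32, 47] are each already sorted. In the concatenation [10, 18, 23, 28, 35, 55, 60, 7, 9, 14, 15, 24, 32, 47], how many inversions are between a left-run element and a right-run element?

Take each right-half value and tally the left-half values above it:
r = 7: 10, 18, 23, 28, 35, 55, 60 → 7
r = 9: 10, 18, 23, 28, 35, 55, 60 → 7
r = 14: 18, 23, 28, 35, 55, 60 → 6
r = 15: 18, 23, 28, 35, 55, 60 → 6
r = 24: 28, 35, 55, 60 → 4
r = 32: 35, 55, 60 → 3
r = 47: 55, 60 → 2
Cross-inversions: 7 + 7 + 6 + 6 + 4 + 3 + 2 = 35

Split inversions: 35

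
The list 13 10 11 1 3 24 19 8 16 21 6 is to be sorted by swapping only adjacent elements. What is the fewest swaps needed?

25 swaps

Each adjacent swap fixes exactly one inversion, so the minimum swap count equals the number of inversions.
Count inversions — for each element, later elements that are smaller:
13: 10, 11, 1, 3, 8, 6 → 6
10: 1, 3, 8, 6 → 4
11: 1, 3, 8, 6 → 4
1: none → 0
3: none → 0
24: 19, 8, 16, 21, 6 → 5
19: 8, 16, 6 → 3
8: 6 → 1
16: 6 → 1
21: 6 → 1
6: none → 0
Total inversions: 6 + 4 + 4 + 0 + 0 + 5 + 3 + 1 + 1 + 1 + 0 = 25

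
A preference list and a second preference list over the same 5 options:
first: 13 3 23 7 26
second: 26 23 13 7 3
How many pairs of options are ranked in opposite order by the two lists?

7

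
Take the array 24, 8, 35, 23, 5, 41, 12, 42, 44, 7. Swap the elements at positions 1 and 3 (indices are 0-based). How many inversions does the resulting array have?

20 inversions

Positions 1 and 3 hold 8 and 23; after swapping, the array is [24, 23, 35, 8, 5, 41, 12, 42, 44, 7].
Element-by-element contributions:
24 → 23, 8, 5, 12, 7 → 5
23 → 8, 5, 12, 7 → 4
35 → 8, 5, 12, 7 → 4
8 → 5, 7 → 2
5 → none → 0
41 → 12, 7 → 2
12 → 7 → 1
42 → 7 → 1
44 → 7 → 1
7 → none → 0
Sum: 5 + 4 + 4 + 2 + 0 + 2 + 1 + 1 + 1 + 0 = 20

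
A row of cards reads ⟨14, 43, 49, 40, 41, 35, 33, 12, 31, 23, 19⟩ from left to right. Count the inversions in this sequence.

41

Element-by-element contributions:
14 → 12 → 1
43 → 40, 41, 35, 33, 12, 31, 23, 19 → 8
49 → 40, 41, 35, 33, 12, 31, 23, 19 → 8
40 → 35, 33, 12, 31, 23, 19 → 6
41 → 35, 33, 12, 31, 23, 19 → 6
35 → 33, 12, 31, 23, 19 → 5
33 → 12, 31, 23, 19 → 4
12 → none → 0
31 → 23, 19 → 2
23 → 19 → 1
19 → none → 0
Sum: 1 + 8 + 8 + 6 + 6 + 5 + 4 + 0 + 2 + 1 + 0 = 41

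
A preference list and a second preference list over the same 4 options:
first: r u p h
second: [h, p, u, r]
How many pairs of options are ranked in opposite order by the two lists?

Assign each item its position (1..4) in the first ordering, then rewrite the second ordering as that position sequence:
positions: r→1, u→2, p→3, h→4
second ordering as positions: [4, 3, 2, 1]
Discordant pairs = inversions in this position sequence.
4: 3, 2, 1 → 3
3: 2, 1 → 2
2: 1 → 1
1: 0
Total: 3 + 2 + 1 + 0 = 6

6 pairs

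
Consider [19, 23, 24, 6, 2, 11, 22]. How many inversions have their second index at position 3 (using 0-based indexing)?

The element at index 3 is 6.
Elements before it: 19, 23, 24
Those larger than 6: 19, 23, 24

3 such elements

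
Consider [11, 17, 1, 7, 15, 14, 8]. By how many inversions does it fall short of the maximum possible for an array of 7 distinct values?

10 inversions short

Maximum inversions for 7 distinct elements is C(7, 2) = 7·6/2 = 21.
Current inversions — for each element, count later smaller elements:
11: 3
17: 5
1: 0
7: 0
15: 2
14: 1
8: 0
Current total: 3 + 5 + 0 + 0 + 2 + 1 + 0 = 11
Shortfall: 21 − 11 = 10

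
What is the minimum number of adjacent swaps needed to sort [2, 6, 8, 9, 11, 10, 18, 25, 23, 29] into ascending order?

The minimum number of adjacent swaps to sort an array equals its inversion count, since every such swap removes exactly one inversion.
Count inversions — for each element, later elements that are smaller:
2: none → 0
6: none → 0
8: none → 0
9: none → 0
11: 10 → 1
10: none → 0
18: none → 0
25: 23 → 1
23: none → 0
29: none → 0
Total inversions: 0 + 0 + 0 + 0 + 1 + 0 + 0 + 1 + 0 + 0 = 2

Adjacent swaps: 2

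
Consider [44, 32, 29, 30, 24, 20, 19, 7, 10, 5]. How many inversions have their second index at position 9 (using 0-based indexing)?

9

The element at index 9 is 5.
Elements before it: 44, 32, 29, 30, 24, 20, 19, 7, 10
Those larger than 5: 44, 32, 29, 30, 24, 20, 19, 7, 10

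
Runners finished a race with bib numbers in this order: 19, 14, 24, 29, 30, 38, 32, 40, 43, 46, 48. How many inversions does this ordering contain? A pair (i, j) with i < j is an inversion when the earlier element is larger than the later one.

Inversions: 2

Count, for each position, how many later elements it exceeds:
19 → 14 → 1
14 → none → 0
24 → none → 0
29 → none → 0
30 → none → 0
38 → 32 → 1
32 → none → 0
40 → none → 0
43 → none → 0
46 → none → 0
48 → none → 0
Sum: 1 + 0 + 0 + 0 + 0 + 1 + 0 + 0 + 0 + 0 + 0 = 2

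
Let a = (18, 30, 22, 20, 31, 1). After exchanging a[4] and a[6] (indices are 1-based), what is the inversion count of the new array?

7

Positions 4 and 6 hold 20 and 1; after swapping, the array is [18, 30, 22, 1, 31, 20].
Sweep left to right; for each value list the smaller values that follow it:
18 → 1 → 1
30 → 22, 1, 20 → 3
22 → 1, 20 → 2
1 → none → 0
31 → 20 → 1
20 → none → 0
Sum: 1 + 3 + 2 + 0 + 1 + 0 = 7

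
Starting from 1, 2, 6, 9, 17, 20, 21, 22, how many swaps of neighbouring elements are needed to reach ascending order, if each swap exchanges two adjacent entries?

The minimum number of adjacent swaps to sort an array equals its inversion count, since every such swap removes exactly one inversion.
Count inversions — for each element, later elements that are smaller:
1: none → 0
2: none → 0
6: none → 0
9: none → 0
17: none → 0
20: none → 0
21: none → 0
22: none → 0
Total inversions: 0 + 0 + 0 + 0 + 0 + 0 + 0 + 0 = 0

0 swaps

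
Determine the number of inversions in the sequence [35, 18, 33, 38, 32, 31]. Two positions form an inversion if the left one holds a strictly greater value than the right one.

Inversion pairs (indices are 0-based):
(0,1): 35 > 18
(0,2): 35 > 33
(0,4): 35 > 32
(0,5): 35 > 31
(2,4): 33 > 32
(2,5): 33 > 31
(3,4): 38 > 32
(3,5): 38 > 31
(4,5): 32 > 31
That's 9 pairs.

9 inversions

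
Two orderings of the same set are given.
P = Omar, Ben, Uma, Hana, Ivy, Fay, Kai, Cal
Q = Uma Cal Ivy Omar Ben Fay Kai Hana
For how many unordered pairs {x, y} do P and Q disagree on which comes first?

13 disagreeing pairs

Assign each item its position (1..8) in the first ordering, then rewrite the second ordering as that position sequence:
positions: Omar→1, Ben→2, Uma→3, Hana→4, Ivy→5, Fay→6, Kai→7, Cal→8
second ordering as positions: [3, 8, 5, 1, 2, 6, 7, 4]
Discordant pairs = inversions in this position sequence.
3: 1, 2 → 2
8: 5, 1, 2, 6, 7, 4 → 6
5: 1, 2, 4 → 3
1: 0
2: 0
6: 4 → 1
7: 4 → 1
4: 0
Total: 2 + 6 + 3 + 0 + 0 + 1 + 1 + 0 = 13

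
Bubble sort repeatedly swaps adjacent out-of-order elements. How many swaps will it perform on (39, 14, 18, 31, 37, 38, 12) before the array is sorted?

Minimum adjacent swaps = number of inversions (each swap of adjacent out-of-order elements removes one inversion and no swap can remove more).
Count inversions — for each element, later elements that are smaller:
39: 14, 18, 31, 37, 38, 12 → 6
14: 12 → 1
18: 12 → 1
31: 12 → 1
37: 12 → 1
38: 12 → 1
12: none → 0
Total inversions: 6 + 1 + 1 + 1 + 1 + 1 + 0 = 11

11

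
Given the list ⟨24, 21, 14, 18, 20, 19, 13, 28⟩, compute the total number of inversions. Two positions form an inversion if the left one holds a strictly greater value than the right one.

For each element, count later entries that are smaller:
24 → 21, 14, 18, 20, 19, 13 → 6
21 → 14, 18, 20, 19, 13 → 5
14 → 13 → 1
18 → 13 → 1
20 → 19, 13 → 2
19 → 13 → 1
13 → none → 0
28 → none → 0
Sum: 6 + 5 + 1 + 1 + 2 + 1 + 0 + 0 = 16

16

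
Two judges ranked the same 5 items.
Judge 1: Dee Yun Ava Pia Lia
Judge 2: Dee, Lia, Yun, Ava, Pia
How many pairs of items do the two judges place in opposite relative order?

3

Assign each item its position (1..5) in the first ordering, then rewrite the second ordering as that position sequence:
positions: Dee→1, Yun→2, Ava→3, Pia→4, Lia→5
second ordering as positions: [1, 5, 2, 3, 4]
Discordant pairs = inversions in this position sequence.
1: 0
5: 2, 3, 4 → 3
2: 0
3: 0
4: 0
Total: 0 + 3 + 0 + 0 + 0 = 3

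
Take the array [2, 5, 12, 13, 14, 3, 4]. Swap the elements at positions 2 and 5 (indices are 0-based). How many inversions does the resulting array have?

7 inversions

Positions 2 and 5 hold 12 and 3; after swapping, the array is [2, 5, 3, 13, 14, 12, 4].
Sweep left to right; for each value list the smaller values that follow it:
2: 0
5: 2
3: 0
13: 2
14: 2
12: 1
4: 0
Sum: 0 + 2 + 0 + 2 + 2 + 1 + 0 = 7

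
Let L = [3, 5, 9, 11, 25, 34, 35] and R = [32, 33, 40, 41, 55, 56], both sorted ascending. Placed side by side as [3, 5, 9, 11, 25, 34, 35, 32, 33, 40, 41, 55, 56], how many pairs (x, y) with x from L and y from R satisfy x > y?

4

For each element r of the right run, count left-run elements greater than r:
r = 32: 34, 35 → 2
r = 33: 34, 35 → 2
r = 40: none → 0
r = 41: none → 0
r = 55: none → 0
r = 56: none → 0
Cross-inversions: 2 + 2 + 0 + 0 + 0 + 0 = 4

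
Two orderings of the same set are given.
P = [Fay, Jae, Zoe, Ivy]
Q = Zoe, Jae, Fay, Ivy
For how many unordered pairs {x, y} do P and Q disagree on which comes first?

3

Assign each item its position (1..4) in the first ordering, then rewrite the second ordering as that position sequence:
positions: Fay→1, Jae→2, Zoe→3, Ivy→4
second ordering as positions: [3, 2, 1, 4]
Discordant pairs = inversions in this position sequence.
3: 2, 1 → 2
2: 1 → 1
1: 0
4: 0
Total: 2 + 1 + 0 + 0 = 3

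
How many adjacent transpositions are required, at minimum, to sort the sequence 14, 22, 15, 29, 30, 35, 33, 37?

Each adjacent swap fixes exactly one inversion, so the minimum swap count equals the number of inversions.
Count inversions — for each element, later elements that are smaller:
14: none → 0
22: 15 → 1
15: none → 0
29: none → 0
30: none → 0
35: 33 → 1
33: none → 0
37: none → 0
Total inversions: 0 + 1 + 0 + 0 + 0 + 1 + 0 + 0 = 2

2 swaps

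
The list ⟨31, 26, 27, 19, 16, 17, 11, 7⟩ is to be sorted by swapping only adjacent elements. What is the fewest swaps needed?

26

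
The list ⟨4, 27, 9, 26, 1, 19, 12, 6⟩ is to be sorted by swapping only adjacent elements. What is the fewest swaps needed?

16 adjacent swaps

Minimum adjacent swaps = number of inversions (each swap of adjacent out-of-order elements removes one inversion and no swap can remove more).
Count inversions — for each element, later elements that are smaller:
4: 1 → 1
27: 9, 26, 1, 19, 12, 6 → 6
9: 1, 6 → 2
26: 1, 19, 12, 6 → 4
1: none → 0
19: 12, 6 → 2
12: 6 → 1
6: none → 0
Total inversions: 1 + 6 + 2 + 4 + 0 + 2 + 1 + 0 = 16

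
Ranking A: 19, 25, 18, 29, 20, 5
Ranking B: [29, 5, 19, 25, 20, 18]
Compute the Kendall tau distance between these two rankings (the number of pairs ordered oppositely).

8

Assign each item its position (1..6) in the first ordering, then rewrite the second ordering as that position sequence:
positions: 19→1, 25→2, 18→3, 29→4, 20→5, 5→6
second ordering as positions: [4, 6, 1, 2, 5, 3]
Discordant pairs = inversions in this position sequence.
4: 1, 2, 3 → 3
6: 1, 2, 5, 3 → 4
1: 0
2: 0
5: 3 → 1
3: 0
Total: 3 + 4 + 0 + 0 + 1 + 0 = 8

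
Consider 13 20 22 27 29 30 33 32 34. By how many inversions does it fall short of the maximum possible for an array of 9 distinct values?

35

Maximum inversions for 9 distinct elements is C(9, 2) = 9·8/2 = 36.
Current inversions — for each element, count later smaller elements:
13: 0
20: 0
22: 0
27: 0
29: 0
30: 0
33: 1
32: 0
34: 0
Current total: 0 + 0 + 0 + 0 + 0 + 0 + 1 + 0 + 0 = 1
Shortfall: 36 − 1 = 35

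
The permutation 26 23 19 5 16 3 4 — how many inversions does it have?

19 out-of-order pairs

Sweep left to right; for each value list the smaller values that follow it:
26 → 23, 19, 5, 16, 3, 4 → 6
23 → 19, 5, 16, 3, 4 → 5
19 → 5, 16, 3, 4 → 4
5 → 3, 4 → 2
16 → 3, 4 → 2
3 → none → 0
4 → none → 0
Sum: 6 + 5 + 4 + 2 + 2 + 0 + 0 = 19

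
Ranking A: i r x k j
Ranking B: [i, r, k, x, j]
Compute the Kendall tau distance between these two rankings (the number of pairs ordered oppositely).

1 discordant pair

Assign each item its position (1..5) in the first ordering, then rewrite the second ordering as that position sequence:
positions: i→1, r→2, x→3, k→4, j→5
second ordering as positions: [1, 2, 4, 3, 5]
Discordant pairs = inversions in this position sequence.
1: 0
2: 0
4: 3 → 1
3: 0
5: 0
Total: 0 + 0 + 1 + 0 + 0 = 1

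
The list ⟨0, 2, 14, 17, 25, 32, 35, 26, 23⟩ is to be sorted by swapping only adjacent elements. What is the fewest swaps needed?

6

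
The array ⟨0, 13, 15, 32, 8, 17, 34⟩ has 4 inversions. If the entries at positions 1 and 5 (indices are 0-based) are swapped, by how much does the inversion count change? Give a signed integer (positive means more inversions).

+3

Positions 1 and 5 hold 13 and 17; after swapping, the array is [0, 17, 15, 32, 8, 13, 34].
For each element, count later entries that are smaller:
0: 0
17: 3
15: 2
32: 2
8: 0
13: 0
34: 0
Sum: 0 + 3 + 2 + 2 + 0 + 0 + 0 = 7
Change: 7 − 4 = +3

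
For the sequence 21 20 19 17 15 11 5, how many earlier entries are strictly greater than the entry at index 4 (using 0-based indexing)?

4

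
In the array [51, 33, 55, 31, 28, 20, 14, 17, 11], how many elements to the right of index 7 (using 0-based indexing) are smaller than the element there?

1

The element at index 7 is 17.
Elements after it: 11
Those smaller than 17: 11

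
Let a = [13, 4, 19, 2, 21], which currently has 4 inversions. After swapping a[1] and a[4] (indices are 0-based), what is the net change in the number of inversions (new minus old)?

+3

Positions 1 and 4 hold 4 and 21; after swapping, the array is [13, 21, 19, 2, 4].
Element-by-element contributions:
13 → 2, 4 → 2
21 → 19, 2, 4 → 3
19 → 2, 4 → 2
2 → none → 0
4 → none → 0
Sum: 2 + 3 + 2 + 0 + 0 = 7
Change: 7 − 4 = +3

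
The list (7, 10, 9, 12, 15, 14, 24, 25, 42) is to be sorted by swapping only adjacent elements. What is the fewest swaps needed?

Minimum adjacent swaps = number of inversions (each swap of adjacent out-of-order elements removes one inversion and no swap can remove more).
Count inversions — for each element, later elements that are smaller:
7: none → 0
10: 9 → 1
9: none → 0
12: none → 0
15: 14 → 1
14: none → 0
24: none → 0
25: none → 0
42: none → 0
Total inversions: 0 + 1 + 0 + 0 + 1 + 0 + 0 + 0 + 0 = 2

2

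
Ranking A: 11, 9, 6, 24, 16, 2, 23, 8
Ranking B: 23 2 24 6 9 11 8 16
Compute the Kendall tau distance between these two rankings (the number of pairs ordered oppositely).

Assign each item its position (1..8) in the first ordering, then rewrite the second ordering as that position sequence:
positions: 11→1, 9→2, 6→3, 24→4, 16→5, 2→6, 23→7, 8→8
second ordering as positions: [7, 6, 4, 3, 2, 1, 8, 5]
Discordant pairs = inversions in this position sequence.
7: 6, 4, 3, 2, 1, 5 → 6
6: 4, 3, 2, 1, 5 → 5
4: 3, 2, 1 → 3
3: 2, 1 → 2
2: 1 → 1
1: 0
8: 5 → 1
5: 0
Total: 6 + 5 + 3 + 2 + 1 + 0 + 1 + 0 = 18

18 discordant pairs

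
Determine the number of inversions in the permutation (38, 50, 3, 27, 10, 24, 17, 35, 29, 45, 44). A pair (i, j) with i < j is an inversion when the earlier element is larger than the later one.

Element-by-element contributions:
38 → 3, 27, 10, 24, 17, 35, 29 → 7
50 → 3, 27, 10, 24, 17, 35, 29, 45, 44 → 9
3 → none → 0
27 → 10, 24, 17 → 3
10 → none → 0
24 → 17 → 1
17 → none → 0
35 → 29 → 1
29 → none → 0
45 → 44 → 1
44 → none → 0
Sum: 7 + 9 + 0 + 3 + 0 + 1 + 0 + 1 + 0 + 1 + 0 = 22

Inversions: 22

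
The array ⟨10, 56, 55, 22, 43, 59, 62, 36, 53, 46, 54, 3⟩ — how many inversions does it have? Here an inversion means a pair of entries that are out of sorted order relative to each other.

Count, for each position, how many later elements it exceeds:
10 → 3 → 1
56 → 55, 22, 43, 36, 53, 46, 54, 3 → 8
55 → 22, 43, 36, 53, 46, 54, 3 → 7
22 → 3 → 1
43 → 36, 3 → 2
59 → 36, 53, 46, 54, 3 → 5
62 → 36, 53, 46, 54, 3 → 5
36 → 3 → 1
53 → 46, 3 → 2
46 → 3 → 1
54 → 3 → 1
3 → none → 0
Sum: 1 + 8 + 7 + 1 + 2 + 5 + 5 + 1 + 2 + 1 + 1 + 0 = 34

34 inversions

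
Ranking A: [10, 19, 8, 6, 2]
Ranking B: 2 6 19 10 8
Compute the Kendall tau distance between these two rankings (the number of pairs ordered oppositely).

Assign each item its position (1..5) in the first ordering, then rewrite the second ordering as that position sequence:
positions: 10→1, 19→2, 8→3, 6→4, 2→5
second ordering as positions: [5, 4, 2, 1, 3]
Discordant pairs = inversions in this position sequence.
5: 4, 2, 1, 3 → 4
4: 2, 1, 3 → 3
2: 1 → 1
1: 0
3: 0
Total: 4 + 3 + 1 + 0 + 0 = 8

There are 8 discordant pairs.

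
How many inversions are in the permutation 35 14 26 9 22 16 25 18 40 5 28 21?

33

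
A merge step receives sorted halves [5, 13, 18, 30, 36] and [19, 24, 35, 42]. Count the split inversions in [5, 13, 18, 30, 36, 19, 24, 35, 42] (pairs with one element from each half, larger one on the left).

Split inversions: 5

Count, for every r in R, how many entries of L exceed r:
r = 19: 30, 36 → 2
r = 24: 30, 36 → 2
r = 35: 36 → 1
r = 42: none → 0
Cross-inversions: 2 + 2 + 1 + 0 = 5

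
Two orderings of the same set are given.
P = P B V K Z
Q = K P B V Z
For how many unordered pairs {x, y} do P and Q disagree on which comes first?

Assign each item its position (1..5) in the first ordering, then rewrite the second ordering as that position sequence:
positions: P→1, B→2, V→3, K→4, Z→5
second ordering as positions: [4, 1, 2, 3, 5]
Discordant pairs = inversions in this position sequence.
4: 1, 2, 3 → 3
1: 0
2: 0
3: 0
5: 0
Total: 3 + 0 + 0 + 0 + 0 = 3

3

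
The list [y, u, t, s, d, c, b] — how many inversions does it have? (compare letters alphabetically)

21 inversions

Count, for each position, how many later elements it exceeds:
y → u, t, s, d, c, b → 6
u → t, s, d, c, b → 5
t → s, d, c, b → 4
s → d, c, b → 3
d → c, b → 2
c → b → 1
b → none → 0
Sum: 6 + 5 + 4 + 3 + 2 + 1 + 0 = 21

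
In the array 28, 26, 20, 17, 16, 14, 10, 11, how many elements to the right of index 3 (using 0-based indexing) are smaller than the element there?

4

The element at index 3 is 17.
Elements after it: 16, 14, 10, 11
Those smaller than 17: 16, 14, 10, 11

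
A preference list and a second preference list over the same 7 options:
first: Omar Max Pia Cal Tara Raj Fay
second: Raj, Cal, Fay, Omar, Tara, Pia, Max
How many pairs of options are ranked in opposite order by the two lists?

15 pairs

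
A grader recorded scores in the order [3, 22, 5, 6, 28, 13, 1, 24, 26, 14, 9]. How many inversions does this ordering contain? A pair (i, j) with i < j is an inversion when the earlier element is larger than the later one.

Out-of-order pairs: 22

For each element, count later entries that are smaller:
3: 1
22: 6
5: 1
6: 1
28: 6
13: 2
1: 0
24: 2
26: 2
14: 1
9: 0
Sum: 1 + 6 + 1 + 1 + 6 + 2 + 0 + 2 + 2 + 1 + 0 = 22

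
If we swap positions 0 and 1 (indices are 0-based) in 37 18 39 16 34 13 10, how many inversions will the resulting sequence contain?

16 inversions

Positions 0 and 1 hold 37 and 18; after swapping, the array is [18, 37, 39, 16, 34, 13, 10].
Count, for each position, how many later elements it exceeds:
18 → 16, 13, 10 → 3
37 → 16, 34, 13, 10 → 4
39 → 16, 34, 13, 10 → 4
16 → 13, 10 → 2
34 → 13, 10 → 2
13 → 10 → 1
10 → none → 0
Sum: 3 + 4 + 4 + 2 + 2 + 1 + 0 = 16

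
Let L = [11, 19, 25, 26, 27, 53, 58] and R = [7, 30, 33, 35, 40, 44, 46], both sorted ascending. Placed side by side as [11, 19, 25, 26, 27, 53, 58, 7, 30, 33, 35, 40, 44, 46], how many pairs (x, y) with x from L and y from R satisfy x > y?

Count, for every r in R, how many entries of L exceed r:
r = 7: 11, 19, 25, 26, 27, 53, 58 → 7
r = 30: 53, 58 → 2
r = 33: 53, 58 → 2
r = 35: 53, 58 → 2
r = 40: 53, 58 → 2
r = 44: 53, 58 → 2
r = 46: 53, 58 → 2
Cross-inversions: 7 + 2 + 2 + 2 + 2 + 2 + 2 = 19

19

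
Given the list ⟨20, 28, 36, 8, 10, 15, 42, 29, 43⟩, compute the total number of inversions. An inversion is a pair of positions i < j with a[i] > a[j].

Element-by-element contributions:
20: 3
28: 3
36: 4
8: 0
10: 0
15: 0
42: 1
29: 0
43: 0
Sum: 3 + 3 + 4 + 0 + 0 + 0 + 1 + 0 + 0 = 11

11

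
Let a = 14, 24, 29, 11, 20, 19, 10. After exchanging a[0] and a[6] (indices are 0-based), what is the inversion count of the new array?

11

Positions 0 and 6 hold 14 and 10; after swapping, the array is [10, 24, 29, 11, 20, 19, 14].
Sweep left to right; for each value list the smaller values that follow it:
10 → none → 0
24 → 11, 20, 19, 14 → 4
29 → 11, 20, 19, 14 → 4
11 → none → 0
20 → 19, 14 → 2
19 → 14 → 1
14 → none → 0
Sum: 0 + 4 + 4 + 0 + 2 + 1 + 0 = 11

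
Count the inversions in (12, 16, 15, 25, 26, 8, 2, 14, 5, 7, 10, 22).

38 out-of-order pairs

Count, for each position, how many later elements it exceeds:
12: 5
16: 7
15: 6
25: 7
26: 7
8: 3
2: 0
14: 3
5: 0
7: 0
10: 0
22: 0
Sum: 5 + 7 + 6 + 7 + 7 + 3 + 0 + 3 + 0 + 0 + 0 + 0 = 38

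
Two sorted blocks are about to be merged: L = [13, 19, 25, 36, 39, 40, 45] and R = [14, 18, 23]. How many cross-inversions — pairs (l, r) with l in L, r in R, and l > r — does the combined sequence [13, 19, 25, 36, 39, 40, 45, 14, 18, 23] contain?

For each element r of the right run, count left-run elements greater than r:
r = 14: 19, 25, 36, 39, 40, 45 → 6
r = 18: 19, 25, 36, 39, 40, 45 → 6
r = 23: 25, 36, 39, 40, 45 → 5
Cross-inversions: 6 + 6 + 5 = 17

There are 17 cross-inversions.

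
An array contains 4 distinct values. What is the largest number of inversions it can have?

6 inversions

A reversed (strictly descending) arrangement makes every pair an inversion, giving C(4, 2) inversions.
C(4, 2) = 4·3/2 = 6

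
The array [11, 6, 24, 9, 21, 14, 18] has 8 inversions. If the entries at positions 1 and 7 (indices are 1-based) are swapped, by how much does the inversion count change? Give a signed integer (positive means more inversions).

+3

Positions 1 and 7 hold 11 and 18; after swapping, the array is [18, 6, 24, 9, 21, 14, 11].
For each element, count later entries that are smaller:
18 → 6, 9, 14, 11 → 4
6 → none → 0
24 → 9, 21, 14, 11 → 4
9 → none → 0
21 → 14, 11 → 2
14 → 11 → 1
11 → none → 0
Sum: 4 + 0 + 4 + 0 + 2 + 1 + 0 = 11
Change: 11 − 8 = +3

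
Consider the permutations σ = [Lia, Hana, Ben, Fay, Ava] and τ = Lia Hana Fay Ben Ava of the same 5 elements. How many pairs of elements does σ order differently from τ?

1

Assign each item its position (1..5) in the first ordering, then rewrite the second ordering as that position sequence:
positions: Lia→1, Hana→2, Ben→3, Fay→4, Ava→5
second ordering as positions: [1, 2, 4, 3, 5]
Discordant pairs = inversions in this position sequence.
1: 0
2: 0
4: 3 → 1
3: 0
5: 0
Total: 0 + 0 + 1 + 0 + 0 = 1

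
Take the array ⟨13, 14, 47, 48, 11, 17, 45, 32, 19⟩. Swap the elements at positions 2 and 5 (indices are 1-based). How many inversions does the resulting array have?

Positions 2 and 5 hold 14 and 11; after swapping, the array is [13, 11, 47, 48, 14, 17, 45, 32, 19].
Sweep left to right; for each value list the smaller values that follow it:
13: 1
11: 0
47: 5
48: 5
14: 0
17: 0
45: 2
32: 1
19: 0
Sum: 1 + 0 + 5 + 5 + 0 + 0 + 2 + 1 + 0 = 14

14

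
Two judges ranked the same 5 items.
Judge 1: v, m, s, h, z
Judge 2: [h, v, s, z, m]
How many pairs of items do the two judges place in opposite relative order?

5

Assign each item its position (1..5) in the first ordering, then rewrite the second ordering as that position sequence:
positions: v→1, m→2, s→3, h→4, z→5
second ordering as positions: [4, 1, 3, 5, 2]
Discordant pairs = inversions in this position sequence.
4: 1, 3, 2 → 3
1: 0
3: 2 → 1
5: 2 → 1
2: 0
Total: 3 + 0 + 1 + 1 + 0 = 5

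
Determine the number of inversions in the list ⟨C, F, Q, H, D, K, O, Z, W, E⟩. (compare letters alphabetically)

14

Count, for each position, how many later elements it exceeds:
C → none → 0
F → D, E → 2
Q → H, D, K, O, E → 5
H → D, E → 2
D → none → 0
K → E → 1
O → E → 1
Z → W, E → 2
W → E → 1
E → none → 0
Sum: 0 + 2 + 5 + 2 + 0 + 1 + 1 + 2 + 1 + 0 = 14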